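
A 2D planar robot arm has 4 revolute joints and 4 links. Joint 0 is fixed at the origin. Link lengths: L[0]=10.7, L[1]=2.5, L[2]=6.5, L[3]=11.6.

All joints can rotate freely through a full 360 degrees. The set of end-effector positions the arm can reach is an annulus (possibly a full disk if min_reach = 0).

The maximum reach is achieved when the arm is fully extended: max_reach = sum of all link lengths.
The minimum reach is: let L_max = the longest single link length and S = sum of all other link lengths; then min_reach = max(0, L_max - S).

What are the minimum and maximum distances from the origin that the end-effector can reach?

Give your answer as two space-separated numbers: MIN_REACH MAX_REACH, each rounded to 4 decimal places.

Link lengths: [10.7, 2.5, 6.5, 11.6]
max_reach = 10.7 + 2.5 + 6.5 + 11.6 = 31.3
L_max = max([10.7, 2.5, 6.5, 11.6]) = 11.6
S (sum of others) = 31.3 - 11.6 = 19.7
min_reach = max(0, 11.6 - 19.7) = max(0, -8.1) = 0

Answer: 0.0000 31.3000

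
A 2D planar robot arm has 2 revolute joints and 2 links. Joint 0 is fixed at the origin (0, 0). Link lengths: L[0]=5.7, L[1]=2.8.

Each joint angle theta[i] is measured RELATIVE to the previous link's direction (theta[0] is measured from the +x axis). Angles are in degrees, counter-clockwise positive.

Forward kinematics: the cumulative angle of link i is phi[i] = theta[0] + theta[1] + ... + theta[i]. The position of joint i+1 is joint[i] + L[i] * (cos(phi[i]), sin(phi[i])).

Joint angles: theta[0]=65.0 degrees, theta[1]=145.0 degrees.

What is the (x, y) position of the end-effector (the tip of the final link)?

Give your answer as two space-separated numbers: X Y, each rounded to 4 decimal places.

joint[0] = (0.0000, 0.0000)  (base)
link 0: phi[0] = 65 = 65 deg
  cos(65 deg) = 0.4226, sin(65 deg) = 0.9063
  joint[1] = (0.0000, 0.0000) + 5.7 * (0.4226, 0.9063) = (0.0000 + 2.4089, 0.0000 + 5.1660) = (2.4089, 5.1660)
link 1: phi[1] = 65 + 145 = 210 deg
  cos(210 deg) = -0.8660, sin(210 deg) = -0.5000
  joint[2] = (2.4089, 5.1660) + 2.8 * (-0.8660, -0.5000) = (2.4089 + -2.4249, 5.1660 + -1.4000) = (-0.0159, 3.7660)
End effector: (-0.0159, 3.7660)

Answer: -0.0159 3.7660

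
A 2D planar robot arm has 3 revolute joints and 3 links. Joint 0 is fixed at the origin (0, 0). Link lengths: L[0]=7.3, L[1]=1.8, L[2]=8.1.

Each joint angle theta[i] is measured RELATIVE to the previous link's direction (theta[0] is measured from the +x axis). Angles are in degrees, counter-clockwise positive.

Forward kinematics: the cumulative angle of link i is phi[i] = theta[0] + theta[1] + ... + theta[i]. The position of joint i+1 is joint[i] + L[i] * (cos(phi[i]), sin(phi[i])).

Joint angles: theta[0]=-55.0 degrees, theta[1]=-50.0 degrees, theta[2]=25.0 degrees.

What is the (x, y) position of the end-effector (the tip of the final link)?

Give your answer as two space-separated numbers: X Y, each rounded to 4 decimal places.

Answer: 5.1278 -15.6954

Derivation:
joint[0] = (0.0000, 0.0000)  (base)
link 0: phi[0] = -55 = -55 deg
  cos(-55 deg) = 0.5736, sin(-55 deg) = -0.8192
  joint[1] = (0.0000, 0.0000) + 7.3 * (0.5736, -0.8192) = (0.0000 + 4.1871, 0.0000 + -5.9798) = (4.1871, -5.9798)
link 1: phi[1] = -55 + -50 = -105 deg
  cos(-105 deg) = -0.2588, sin(-105 deg) = -0.9659
  joint[2] = (4.1871, -5.9798) + 1.8 * (-0.2588, -0.9659) = (4.1871 + -0.4659, -5.9798 + -1.7387) = (3.7212, -7.7185)
link 2: phi[2] = -55 + -50 + 25 = -80 deg
  cos(-80 deg) = 0.1736, sin(-80 deg) = -0.9848
  joint[3] = (3.7212, -7.7185) + 8.1 * (0.1736, -0.9848) = (3.7212 + 1.4066, -7.7185 + -7.9769) = (5.1278, -15.6954)
End effector: (5.1278, -15.6954)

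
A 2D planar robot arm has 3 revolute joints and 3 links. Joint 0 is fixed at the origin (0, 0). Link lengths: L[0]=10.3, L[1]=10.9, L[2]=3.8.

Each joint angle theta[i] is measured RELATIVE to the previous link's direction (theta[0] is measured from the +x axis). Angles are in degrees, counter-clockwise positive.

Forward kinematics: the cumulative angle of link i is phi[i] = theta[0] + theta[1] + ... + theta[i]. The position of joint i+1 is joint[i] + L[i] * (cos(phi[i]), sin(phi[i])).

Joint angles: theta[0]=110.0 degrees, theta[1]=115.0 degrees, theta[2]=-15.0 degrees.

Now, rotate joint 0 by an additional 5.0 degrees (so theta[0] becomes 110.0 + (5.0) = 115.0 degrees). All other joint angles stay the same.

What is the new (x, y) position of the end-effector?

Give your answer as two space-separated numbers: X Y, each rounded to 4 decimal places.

joint[0] = (0.0000, 0.0000)  (base)
link 0: phi[0] = 115 = 115 deg
  cos(115 deg) = -0.4226, sin(115 deg) = 0.9063
  joint[1] = (0.0000, 0.0000) + 10.3 * (-0.4226, 0.9063) = (0.0000 + -4.3530, 0.0000 + 9.3350) = (-4.3530, 9.3350)
link 1: phi[1] = 115 + 115 = 230 deg
  cos(230 deg) = -0.6428, sin(230 deg) = -0.7660
  joint[2] = (-4.3530, 9.3350) + 10.9 * (-0.6428, -0.7660) = (-4.3530 + -7.0064, 9.3350 + -8.3499) = (-11.3594, 0.9851)
link 2: phi[2] = 115 + 115 + -15 = 215 deg
  cos(215 deg) = -0.8192, sin(215 deg) = -0.5736
  joint[3] = (-11.3594, 0.9851) + 3.8 * (-0.8192, -0.5736) = (-11.3594 + -3.1128, 0.9851 + -2.1796) = (-14.4721, -1.1945)
End effector: (-14.4721, -1.1945)

Answer: -14.4721 -1.1945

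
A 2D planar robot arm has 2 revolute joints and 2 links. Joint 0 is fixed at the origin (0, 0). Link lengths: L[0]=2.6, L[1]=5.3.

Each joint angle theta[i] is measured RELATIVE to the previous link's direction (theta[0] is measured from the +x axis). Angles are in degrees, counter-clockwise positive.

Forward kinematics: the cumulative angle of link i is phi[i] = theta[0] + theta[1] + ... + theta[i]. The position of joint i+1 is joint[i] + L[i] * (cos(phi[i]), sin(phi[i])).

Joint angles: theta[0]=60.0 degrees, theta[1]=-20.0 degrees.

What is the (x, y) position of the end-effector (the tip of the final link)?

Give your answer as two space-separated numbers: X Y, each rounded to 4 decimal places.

joint[0] = (0.0000, 0.0000)  (base)
link 0: phi[0] = 60 = 60 deg
  cos(60 deg) = 0.5000, sin(60 deg) = 0.8660
  joint[1] = (0.0000, 0.0000) + 2.6 * (0.5000, 0.8660) = (0.0000 + 1.3000, 0.0000 + 2.2517) = (1.3000, 2.2517)
link 1: phi[1] = 60 + -20 = 40 deg
  cos(40 deg) = 0.7660, sin(40 deg) = 0.6428
  joint[2] = (1.3000, 2.2517) + 5.3 * (0.7660, 0.6428) = (1.3000 + 4.0600, 2.2517 + 3.4068) = (5.3600, 5.6584)
End effector: (5.3600, 5.6584)

Answer: 5.3600 5.6584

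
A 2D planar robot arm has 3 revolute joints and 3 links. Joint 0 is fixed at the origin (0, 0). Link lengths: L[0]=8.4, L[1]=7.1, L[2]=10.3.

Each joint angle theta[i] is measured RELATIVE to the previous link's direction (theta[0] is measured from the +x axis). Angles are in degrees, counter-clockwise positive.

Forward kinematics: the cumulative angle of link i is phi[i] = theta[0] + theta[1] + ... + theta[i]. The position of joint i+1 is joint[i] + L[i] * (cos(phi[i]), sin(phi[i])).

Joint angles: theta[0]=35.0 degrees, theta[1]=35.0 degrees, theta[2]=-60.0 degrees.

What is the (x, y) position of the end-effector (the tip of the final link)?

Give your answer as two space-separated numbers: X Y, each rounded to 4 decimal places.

joint[0] = (0.0000, 0.0000)  (base)
link 0: phi[0] = 35 = 35 deg
  cos(35 deg) = 0.8192, sin(35 deg) = 0.5736
  joint[1] = (0.0000, 0.0000) + 8.4 * (0.8192, 0.5736) = (0.0000 + 6.8809, 0.0000 + 4.8180) = (6.8809, 4.8180)
link 1: phi[1] = 35 + 35 = 70 deg
  cos(70 deg) = 0.3420, sin(70 deg) = 0.9397
  joint[2] = (6.8809, 4.8180) + 7.1 * (0.3420, 0.9397) = (6.8809 + 2.4283, 4.8180 + 6.6718) = (9.3092, 11.4899)
link 2: phi[2] = 35 + 35 + -60 = 10 deg
  cos(10 deg) = 0.9848, sin(10 deg) = 0.1736
  joint[3] = (9.3092, 11.4899) + 10.3 * (0.9848, 0.1736) = (9.3092 + 10.1435, 11.4899 + 1.7886) = (19.4527, 13.2784)
End effector: (19.4527, 13.2784)

Answer: 19.4527 13.2784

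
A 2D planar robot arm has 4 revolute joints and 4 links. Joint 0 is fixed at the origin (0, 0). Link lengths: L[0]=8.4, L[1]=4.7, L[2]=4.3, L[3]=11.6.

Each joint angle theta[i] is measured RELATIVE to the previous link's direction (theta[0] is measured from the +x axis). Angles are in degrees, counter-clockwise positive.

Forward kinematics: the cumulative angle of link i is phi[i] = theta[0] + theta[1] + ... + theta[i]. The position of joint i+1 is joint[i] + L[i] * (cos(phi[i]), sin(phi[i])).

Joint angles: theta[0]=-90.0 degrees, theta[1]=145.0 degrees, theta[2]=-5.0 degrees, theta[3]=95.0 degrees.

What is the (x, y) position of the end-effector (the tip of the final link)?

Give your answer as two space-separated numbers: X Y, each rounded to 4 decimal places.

joint[0] = (0.0000, 0.0000)  (base)
link 0: phi[0] = -90 = -90 deg
  cos(-90 deg) = 0.0000, sin(-90 deg) = -1.0000
  joint[1] = (0.0000, 0.0000) + 8.4 * (0.0000, -1.0000) = (0.0000 + 0.0000, 0.0000 + -8.4000) = (0.0000, -8.4000)
link 1: phi[1] = -90 + 145 = 55 deg
  cos(55 deg) = 0.5736, sin(55 deg) = 0.8192
  joint[2] = (0.0000, -8.4000) + 4.7 * (0.5736, 0.8192) = (0.0000 + 2.6958, -8.4000 + 3.8500) = (2.6958, -4.5500)
link 2: phi[2] = -90 + 145 + -5 = 50 deg
  cos(50 deg) = 0.6428, sin(50 deg) = 0.7660
  joint[3] = (2.6958, -4.5500) + 4.3 * (0.6428, 0.7660) = (2.6958 + 2.7640, -4.5500 + 3.2940) = (5.4598, -1.2560)
link 3: phi[3] = -90 + 145 + -5 + 95 = 145 deg
  cos(145 deg) = -0.8192, sin(145 deg) = 0.5736
  joint[4] = (5.4598, -1.2560) + 11.6 * (-0.8192, 0.5736) = (5.4598 + -9.5022, -1.2560 + 6.6535) = (-4.0424, 5.3975)
End effector: (-4.0424, 5.3975)

Answer: -4.0424 5.3975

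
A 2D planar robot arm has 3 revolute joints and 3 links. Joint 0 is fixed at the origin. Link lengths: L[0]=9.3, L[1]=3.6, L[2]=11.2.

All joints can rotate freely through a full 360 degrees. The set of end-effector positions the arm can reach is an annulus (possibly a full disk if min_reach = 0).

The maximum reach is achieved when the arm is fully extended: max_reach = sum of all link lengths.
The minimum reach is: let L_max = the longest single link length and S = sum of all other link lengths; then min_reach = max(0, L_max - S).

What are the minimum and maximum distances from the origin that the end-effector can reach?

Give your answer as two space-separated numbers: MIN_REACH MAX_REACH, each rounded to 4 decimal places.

Answer: 0.0000 24.1000

Derivation:
Link lengths: [9.3, 3.6, 11.2]
max_reach = 9.3 + 3.6 + 11.2 = 24.1
L_max = max([9.3, 3.6, 11.2]) = 11.2
S (sum of others) = 24.1 - 11.2 = 12.9
min_reach = max(0, 11.2 - 12.9) = max(0, -1.7) = 0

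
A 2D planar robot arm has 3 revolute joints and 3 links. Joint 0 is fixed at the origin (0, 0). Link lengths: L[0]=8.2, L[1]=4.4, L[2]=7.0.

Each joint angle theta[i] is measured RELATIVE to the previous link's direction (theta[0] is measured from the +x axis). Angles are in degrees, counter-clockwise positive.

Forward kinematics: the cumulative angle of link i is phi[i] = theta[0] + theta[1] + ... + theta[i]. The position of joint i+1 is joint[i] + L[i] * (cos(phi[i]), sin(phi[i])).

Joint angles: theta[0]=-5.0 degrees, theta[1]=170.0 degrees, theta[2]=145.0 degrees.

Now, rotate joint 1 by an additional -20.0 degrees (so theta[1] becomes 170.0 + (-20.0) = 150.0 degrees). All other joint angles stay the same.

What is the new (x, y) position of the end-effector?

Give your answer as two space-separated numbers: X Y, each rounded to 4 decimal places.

joint[0] = (0.0000, 0.0000)  (base)
link 0: phi[0] = -5 = -5 deg
  cos(-5 deg) = 0.9962, sin(-5 deg) = -0.0872
  joint[1] = (0.0000, 0.0000) + 8.2 * (0.9962, -0.0872) = (0.0000 + 8.1688, 0.0000 + -0.7147) = (8.1688, -0.7147)
link 1: phi[1] = -5 + 150 = 145 deg
  cos(145 deg) = -0.8192, sin(145 deg) = 0.5736
  joint[2] = (8.1688, -0.7147) + 4.4 * (-0.8192, 0.5736) = (8.1688 + -3.6043, -0.7147 + 2.5237) = (4.5645, 1.8091)
link 2: phi[2] = -5 + 150 + 145 = 290 deg
  cos(290 deg) = 0.3420, sin(290 deg) = -0.9397
  joint[3] = (4.5645, 1.8091) + 7 * (0.3420, -0.9397) = (4.5645 + 2.3941, 1.8091 + -6.5778) = (6.9587, -4.7688)
End effector: (6.9587, -4.7688)

Answer: 6.9587 -4.7688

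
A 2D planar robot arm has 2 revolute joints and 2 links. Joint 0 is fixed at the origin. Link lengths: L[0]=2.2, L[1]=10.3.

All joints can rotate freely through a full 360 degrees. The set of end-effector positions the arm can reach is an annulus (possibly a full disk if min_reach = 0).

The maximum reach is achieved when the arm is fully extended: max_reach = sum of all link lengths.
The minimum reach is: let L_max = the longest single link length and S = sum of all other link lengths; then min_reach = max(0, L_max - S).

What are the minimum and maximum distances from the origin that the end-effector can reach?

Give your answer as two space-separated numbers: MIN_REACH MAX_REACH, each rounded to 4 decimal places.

Link lengths: [2.2, 10.3]
max_reach = 2.2 + 10.3 = 12.5
L_max = max([2.2, 10.3]) = 10.3
S (sum of others) = 12.5 - 10.3 = 2.2
min_reach = max(0, 10.3 - 2.2) = max(0, 8.1) = 8.1

Answer: 8.1000 12.5000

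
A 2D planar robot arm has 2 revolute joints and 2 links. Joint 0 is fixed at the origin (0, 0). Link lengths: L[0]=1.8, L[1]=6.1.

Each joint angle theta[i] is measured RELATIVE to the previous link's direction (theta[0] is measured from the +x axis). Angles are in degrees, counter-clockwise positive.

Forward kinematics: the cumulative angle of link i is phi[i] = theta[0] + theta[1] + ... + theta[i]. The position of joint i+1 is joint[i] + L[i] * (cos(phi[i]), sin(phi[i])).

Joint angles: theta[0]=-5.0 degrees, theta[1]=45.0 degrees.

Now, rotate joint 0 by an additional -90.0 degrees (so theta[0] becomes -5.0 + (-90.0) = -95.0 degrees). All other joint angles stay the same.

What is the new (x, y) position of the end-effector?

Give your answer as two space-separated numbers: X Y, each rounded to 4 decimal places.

joint[0] = (0.0000, 0.0000)  (base)
link 0: phi[0] = -95 = -95 deg
  cos(-95 deg) = -0.0872, sin(-95 deg) = -0.9962
  joint[1] = (0.0000, 0.0000) + 1.8 * (-0.0872, -0.9962) = (0.0000 + -0.1569, 0.0000 + -1.7932) = (-0.1569, -1.7932)
link 1: phi[1] = -95 + 45 = -50 deg
  cos(-50 deg) = 0.6428, sin(-50 deg) = -0.7660
  joint[2] = (-0.1569, -1.7932) + 6.1 * (0.6428, -0.7660) = (-0.1569 + 3.9210, -1.7932 + -4.6729) = (3.7641, -6.4660)
End effector: (3.7641, -6.4660)

Answer: 3.7641 -6.4660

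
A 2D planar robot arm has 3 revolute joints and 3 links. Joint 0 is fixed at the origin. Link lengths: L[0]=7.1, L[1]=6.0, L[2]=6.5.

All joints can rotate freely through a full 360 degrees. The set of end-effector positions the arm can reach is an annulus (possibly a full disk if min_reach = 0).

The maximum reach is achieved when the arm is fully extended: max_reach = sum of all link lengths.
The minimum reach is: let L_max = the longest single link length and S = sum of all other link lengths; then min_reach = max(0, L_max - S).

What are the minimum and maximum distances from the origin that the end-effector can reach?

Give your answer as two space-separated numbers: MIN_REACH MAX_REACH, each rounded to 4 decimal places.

Answer: 0.0000 19.6000

Derivation:
Link lengths: [7.1, 6.0, 6.5]
max_reach = 7.1 + 6 + 6.5 = 19.6
L_max = max([7.1, 6.0, 6.5]) = 7.1
S (sum of others) = 19.6 - 7.1 = 12.5
min_reach = max(0, 7.1 - 12.5) = max(0, -5.4) = 0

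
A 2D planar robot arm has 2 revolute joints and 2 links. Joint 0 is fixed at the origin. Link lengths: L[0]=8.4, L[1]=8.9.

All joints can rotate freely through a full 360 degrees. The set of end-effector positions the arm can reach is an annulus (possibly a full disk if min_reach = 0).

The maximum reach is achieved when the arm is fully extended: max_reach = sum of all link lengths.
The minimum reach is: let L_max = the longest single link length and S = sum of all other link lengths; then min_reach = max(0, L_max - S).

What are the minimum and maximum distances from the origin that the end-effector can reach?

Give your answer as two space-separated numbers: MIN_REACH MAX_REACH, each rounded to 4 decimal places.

Link lengths: [8.4, 8.9]
max_reach = 8.4 + 8.9 = 17.3
L_max = max([8.4, 8.9]) = 8.9
S (sum of others) = 17.3 - 8.9 = 8.4
min_reach = max(0, 8.9 - 8.4) = max(0, 0.5) = 0.5

Answer: 0.5000 17.3000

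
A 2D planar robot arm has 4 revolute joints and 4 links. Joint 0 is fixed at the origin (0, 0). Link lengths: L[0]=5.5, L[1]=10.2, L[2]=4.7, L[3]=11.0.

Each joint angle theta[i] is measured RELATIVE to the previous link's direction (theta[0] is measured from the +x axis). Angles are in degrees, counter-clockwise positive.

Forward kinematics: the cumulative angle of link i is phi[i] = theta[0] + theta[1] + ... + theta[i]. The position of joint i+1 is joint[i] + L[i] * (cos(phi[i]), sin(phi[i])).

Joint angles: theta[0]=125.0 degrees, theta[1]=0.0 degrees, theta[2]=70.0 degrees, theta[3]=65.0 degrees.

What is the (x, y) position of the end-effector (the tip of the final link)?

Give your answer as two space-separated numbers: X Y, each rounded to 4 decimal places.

joint[0] = (0.0000, 0.0000)  (base)
link 0: phi[0] = 125 = 125 deg
  cos(125 deg) = -0.5736, sin(125 deg) = 0.8192
  joint[1] = (0.0000, 0.0000) + 5.5 * (-0.5736, 0.8192) = (0.0000 + -3.1547, 0.0000 + 4.5053) = (-3.1547, 4.5053)
link 1: phi[1] = 125 + 0 = 125 deg
  cos(125 deg) = -0.5736, sin(125 deg) = 0.8192
  joint[2] = (-3.1547, 4.5053) + 10.2 * (-0.5736, 0.8192) = (-3.1547 + -5.8505, 4.5053 + 8.3554) = (-9.0052, 12.8607)
link 2: phi[2] = 125 + 0 + 70 = 195 deg
  cos(195 deg) = -0.9659, sin(195 deg) = -0.2588
  joint[3] = (-9.0052, 12.8607) + 4.7 * (-0.9659, -0.2588) = (-9.0052 + -4.5399, 12.8607 + -1.2164) = (-13.5450, 11.6442)
link 3: phi[3] = 125 + 0 + 70 + 65 = 260 deg
  cos(260 deg) = -0.1736, sin(260 deg) = -0.9848
  joint[4] = (-13.5450, 11.6442) + 11 * (-0.1736, -0.9848) = (-13.5450 + -1.9101, 11.6442 + -10.8329) = (-15.4551, 0.8114)
End effector: (-15.4551, 0.8114)

Answer: -15.4551 0.8114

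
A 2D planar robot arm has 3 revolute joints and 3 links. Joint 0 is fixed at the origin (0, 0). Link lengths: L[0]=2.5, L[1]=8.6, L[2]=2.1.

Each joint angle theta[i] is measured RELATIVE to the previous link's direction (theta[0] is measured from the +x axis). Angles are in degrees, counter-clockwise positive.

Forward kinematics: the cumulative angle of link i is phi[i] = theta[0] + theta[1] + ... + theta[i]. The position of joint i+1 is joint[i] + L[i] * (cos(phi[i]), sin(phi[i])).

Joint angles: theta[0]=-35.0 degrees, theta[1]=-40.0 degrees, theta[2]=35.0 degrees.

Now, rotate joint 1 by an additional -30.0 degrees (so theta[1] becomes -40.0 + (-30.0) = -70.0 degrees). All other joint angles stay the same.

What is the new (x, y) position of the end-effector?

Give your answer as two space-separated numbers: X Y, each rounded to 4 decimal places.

joint[0] = (0.0000, 0.0000)  (base)
link 0: phi[0] = -35 = -35 deg
  cos(-35 deg) = 0.8192, sin(-35 deg) = -0.5736
  joint[1] = (0.0000, 0.0000) + 2.5 * (0.8192, -0.5736) = (0.0000 + 2.0479, 0.0000 + -1.4339) = (2.0479, -1.4339)
link 1: phi[1] = -35 + -70 = -105 deg
  cos(-105 deg) = -0.2588, sin(-105 deg) = -0.9659
  joint[2] = (2.0479, -1.4339) + 8.6 * (-0.2588, -0.9659) = (2.0479 + -2.2258, -1.4339 + -8.3070) = (-0.1780, -9.7409)
link 2: phi[2] = -35 + -70 + 35 = -70 deg
  cos(-70 deg) = 0.3420, sin(-70 deg) = -0.9397
  joint[3] = (-0.1780, -9.7409) + 2.1 * (0.3420, -0.9397) = (-0.1780 + 0.7182, -9.7409 + -1.9734) = (0.5403, -11.7143)
End effector: (0.5403, -11.7143)

Answer: 0.5403 -11.7143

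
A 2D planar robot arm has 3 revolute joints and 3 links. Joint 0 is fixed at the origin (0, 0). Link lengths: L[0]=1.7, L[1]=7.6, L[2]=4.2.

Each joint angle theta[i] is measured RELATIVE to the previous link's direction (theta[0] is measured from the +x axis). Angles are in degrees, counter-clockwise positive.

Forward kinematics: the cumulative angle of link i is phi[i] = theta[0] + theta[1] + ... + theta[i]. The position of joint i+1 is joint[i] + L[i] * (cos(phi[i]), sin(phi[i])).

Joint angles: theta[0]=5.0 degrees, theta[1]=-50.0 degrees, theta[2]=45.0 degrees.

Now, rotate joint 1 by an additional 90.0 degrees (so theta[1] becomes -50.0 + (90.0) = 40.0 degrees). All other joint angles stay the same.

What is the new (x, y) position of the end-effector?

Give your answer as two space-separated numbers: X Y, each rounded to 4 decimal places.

joint[0] = (0.0000, 0.0000)  (base)
link 0: phi[0] = 5 = 5 deg
  cos(5 deg) = 0.9962, sin(5 deg) = 0.0872
  joint[1] = (0.0000, 0.0000) + 1.7 * (0.9962, 0.0872) = (0.0000 + 1.6935, 0.0000 + 0.1482) = (1.6935, 0.1482)
link 1: phi[1] = 5 + 40 = 45 deg
  cos(45 deg) = 0.7071, sin(45 deg) = 0.7071
  joint[2] = (1.6935, 0.1482) + 7.6 * (0.7071, 0.7071) = (1.6935 + 5.3740, 0.1482 + 5.3740) = (7.0675, 5.5222)
link 2: phi[2] = 5 + 40 + 45 = 90 deg
  cos(90 deg) = 0.0000, sin(90 deg) = 1.0000
  joint[3] = (7.0675, 5.5222) + 4.2 * (0.0000, 1.0000) = (7.0675 + 0.0000, 5.5222 + 4.2000) = (7.0675, 9.7222)
End effector: (7.0675, 9.7222)

Answer: 7.0675 9.7222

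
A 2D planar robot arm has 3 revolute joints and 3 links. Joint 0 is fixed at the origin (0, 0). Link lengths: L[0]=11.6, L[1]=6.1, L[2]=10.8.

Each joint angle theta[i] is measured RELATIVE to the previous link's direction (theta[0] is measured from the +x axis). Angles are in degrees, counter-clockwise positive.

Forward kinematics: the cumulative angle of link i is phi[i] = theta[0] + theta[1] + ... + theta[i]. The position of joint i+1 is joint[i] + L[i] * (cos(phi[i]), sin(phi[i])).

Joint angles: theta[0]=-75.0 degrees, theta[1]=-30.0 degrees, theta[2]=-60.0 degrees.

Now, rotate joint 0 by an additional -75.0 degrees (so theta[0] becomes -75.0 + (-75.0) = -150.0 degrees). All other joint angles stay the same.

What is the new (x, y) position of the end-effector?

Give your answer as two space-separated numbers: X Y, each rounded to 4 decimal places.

Answer: -21.5459 3.5531

Derivation:
joint[0] = (0.0000, 0.0000)  (base)
link 0: phi[0] = -150 = -150 deg
  cos(-150 deg) = -0.8660, sin(-150 deg) = -0.5000
  joint[1] = (0.0000, 0.0000) + 11.6 * (-0.8660, -0.5000) = (0.0000 + -10.0459, 0.0000 + -5.8000) = (-10.0459, -5.8000)
link 1: phi[1] = -150 + -30 = -180 deg
  cos(-180 deg) = -1.0000, sin(-180 deg) = -0.0000
  joint[2] = (-10.0459, -5.8000) + 6.1 * (-1.0000, -0.0000) = (-10.0459 + -6.1000, -5.8000 + -0.0000) = (-16.1459, -5.8000)
link 2: phi[2] = -150 + -30 + -60 = -240 deg
  cos(-240 deg) = -0.5000, sin(-240 deg) = 0.8660
  joint[3] = (-16.1459, -5.8000) + 10.8 * (-0.5000, 0.8660) = (-16.1459 + -5.4000, -5.8000 + 9.3531) = (-21.5459, 3.5531)
End effector: (-21.5459, 3.5531)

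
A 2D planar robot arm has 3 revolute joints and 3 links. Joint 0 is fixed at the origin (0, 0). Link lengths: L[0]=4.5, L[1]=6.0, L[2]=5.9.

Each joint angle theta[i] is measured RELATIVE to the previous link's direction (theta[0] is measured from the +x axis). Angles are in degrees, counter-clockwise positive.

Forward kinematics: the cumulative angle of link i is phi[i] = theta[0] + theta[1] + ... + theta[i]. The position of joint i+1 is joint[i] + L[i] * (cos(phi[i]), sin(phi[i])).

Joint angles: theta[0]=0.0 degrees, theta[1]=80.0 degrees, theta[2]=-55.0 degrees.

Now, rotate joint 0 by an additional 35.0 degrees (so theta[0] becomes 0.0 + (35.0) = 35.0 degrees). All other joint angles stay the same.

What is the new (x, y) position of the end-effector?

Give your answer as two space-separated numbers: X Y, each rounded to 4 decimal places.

Answer: 4.1005 13.1285

Derivation:
joint[0] = (0.0000, 0.0000)  (base)
link 0: phi[0] = 35 = 35 deg
  cos(35 deg) = 0.8192, sin(35 deg) = 0.5736
  joint[1] = (0.0000, 0.0000) + 4.5 * (0.8192, 0.5736) = (0.0000 + 3.6862, 0.0000 + 2.5811) = (3.6862, 2.5811)
link 1: phi[1] = 35 + 80 = 115 deg
  cos(115 deg) = -0.4226, sin(115 deg) = 0.9063
  joint[2] = (3.6862, 2.5811) + 6 * (-0.4226, 0.9063) = (3.6862 + -2.5357, 2.5811 + 5.4378) = (1.1505, 8.0189)
link 2: phi[2] = 35 + 80 + -55 = 60 deg
  cos(60 deg) = 0.5000, sin(60 deg) = 0.8660
  joint[3] = (1.1505, 8.0189) + 5.9 * (0.5000, 0.8660) = (1.1505 + 2.9500, 8.0189 + 5.1095) = (4.1005, 13.1285)
End effector: (4.1005, 13.1285)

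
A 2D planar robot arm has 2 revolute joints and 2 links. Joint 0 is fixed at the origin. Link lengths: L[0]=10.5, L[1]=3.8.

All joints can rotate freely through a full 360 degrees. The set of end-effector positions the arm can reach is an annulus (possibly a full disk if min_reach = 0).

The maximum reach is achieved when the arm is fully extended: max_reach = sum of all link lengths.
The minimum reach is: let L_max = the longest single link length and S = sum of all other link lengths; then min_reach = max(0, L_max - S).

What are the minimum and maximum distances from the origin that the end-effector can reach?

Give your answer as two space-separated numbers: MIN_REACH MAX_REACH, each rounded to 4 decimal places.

Answer: 6.7000 14.3000

Derivation:
Link lengths: [10.5, 3.8]
max_reach = 10.5 + 3.8 = 14.3
L_max = max([10.5, 3.8]) = 10.5
S (sum of others) = 14.3 - 10.5 = 3.8
min_reach = max(0, 10.5 - 3.8) = max(0, 6.7) = 6.7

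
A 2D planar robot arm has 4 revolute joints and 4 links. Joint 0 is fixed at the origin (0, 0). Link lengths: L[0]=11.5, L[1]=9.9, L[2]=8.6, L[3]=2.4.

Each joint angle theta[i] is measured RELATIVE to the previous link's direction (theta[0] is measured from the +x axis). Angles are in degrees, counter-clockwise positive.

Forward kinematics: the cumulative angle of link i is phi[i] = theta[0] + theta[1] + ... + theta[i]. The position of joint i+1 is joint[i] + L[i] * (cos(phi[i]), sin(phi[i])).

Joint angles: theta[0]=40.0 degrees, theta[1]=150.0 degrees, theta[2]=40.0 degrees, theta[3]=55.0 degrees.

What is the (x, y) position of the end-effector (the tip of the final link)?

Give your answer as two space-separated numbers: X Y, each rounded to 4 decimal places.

joint[0] = (0.0000, 0.0000)  (base)
link 0: phi[0] = 40 = 40 deg
  cos(40 deg) = 0.7660, sin(40 deg) = 0.6428
  joint[1] = (0.0000, 0.0000) + 11.5 * (0.7660, 0.6428) = (0.0000 + 8.8095, 0.0000 + 7.3921) = (8.8095, 7.3921)
link 1: phi[1] = 40 + 150 = 190 deg
  cos(190 deg) = -0.9848, sin(190 deg) = -0.1736
  joint[2] = (8.8095, 7.3921) + 9.9 * (-0.9848, -0.1736) = (8.8095 + -9.7496, 7.3921 + -1.7191) = (-0.9401, 5.6729)
link 2: phi[2] = 40 + 150 + 40 = 230 deg
  cos(230 deg) = -0.6428, sin(230 deg) = -0.7660
  joint[3] = (-0.9401, 5.6729) + 8.6 * (-0.6428, -0.7660) = (-0.9401 + -5.5280, 5.6729 + -6.5880) = (-6.4681, -0.9150)
link 3: phi[3] = 40 + 150 + 40 + 55 = 285 deg
  cos(285 deg) = 0.2588, sin(285 deg) = -0.9659
  joint[4] = (-6.4681, -0.9150) + 2.4 * (0.2588, -0.9659) = (-6.4681 + 0.6212, -0.9150 + -2.3182) = (-5.8469, -3.2333)
End effector: (-5.8469, -3.2333)

Answer: -5.8469 -3.2333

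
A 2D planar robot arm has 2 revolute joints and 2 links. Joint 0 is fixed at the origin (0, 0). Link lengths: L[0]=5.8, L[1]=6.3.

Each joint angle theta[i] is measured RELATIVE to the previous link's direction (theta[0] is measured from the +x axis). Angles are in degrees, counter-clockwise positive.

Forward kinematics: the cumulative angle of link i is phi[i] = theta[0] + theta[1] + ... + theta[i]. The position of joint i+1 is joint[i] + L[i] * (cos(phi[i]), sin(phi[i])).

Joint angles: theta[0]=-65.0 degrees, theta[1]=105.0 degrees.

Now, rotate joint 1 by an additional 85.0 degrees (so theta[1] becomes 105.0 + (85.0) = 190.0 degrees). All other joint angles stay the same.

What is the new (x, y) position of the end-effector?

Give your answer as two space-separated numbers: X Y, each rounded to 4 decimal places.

joint[0] = (0.0000, 0.0000)  (base)
link 0: phi[0] = -65 = -65 deg
  cos(-65 deg) = 0.4226, sin(-65 deg) = -0.9063
  joint[1] = (0.0000, 0.0000) + 5.8 * (0.4226, -0.9063) = (0.0000 + 2.4512, 0.0000 + -5.2566) = (2.4512, -5.2566)
link 1: phi[1] = -65 + 190 = 125 deg
  cos(125 deg) = -0.5736, sin(125 deg) = 0.8192
  joint[2] = (2.4512, -5.2566) + 6.3 * (-0.5736, 0.8192) = (2.4512 + -3.6135, -5.2566 + 5.1607) = (-1.1623, -0.0959)
End effector: (-1.1623, -0.0959)

Answer: -1.1623 -0.0959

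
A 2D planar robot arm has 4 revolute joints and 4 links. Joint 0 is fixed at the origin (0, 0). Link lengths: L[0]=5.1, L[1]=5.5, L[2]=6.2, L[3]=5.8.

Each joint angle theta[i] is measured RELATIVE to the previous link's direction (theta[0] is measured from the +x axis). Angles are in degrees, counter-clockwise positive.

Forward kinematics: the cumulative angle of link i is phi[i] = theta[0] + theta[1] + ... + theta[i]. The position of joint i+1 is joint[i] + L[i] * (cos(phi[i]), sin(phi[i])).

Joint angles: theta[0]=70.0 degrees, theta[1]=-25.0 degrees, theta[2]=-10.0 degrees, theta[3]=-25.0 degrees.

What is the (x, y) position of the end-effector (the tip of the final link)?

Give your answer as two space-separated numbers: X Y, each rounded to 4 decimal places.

joint[0] = (0.0000, 0.0000)  (base)
link 0: phi[0] = 70 = 70 deg
  cos(70 deg) = 0.3420, sin(70 deg) = 0.9397
  joint[1] = (0.0000, 0.0000) + 5.1 * (0.3420, 0.9397) = (0.0000 + 1.7443, 0.0000 + 4.7924) = (1.7443, 4.7924)
link 1: phi[1] = 70 + -25 = 45 deg
  cos(45 deg) = 0.7071, sin(45 deg) = 0.7071
  joint[2] = (1.7443, 4.7924) + 5.5 * (0.7071, 0.7071) = (1.7443 + 3.8891, 4.7924 + 3.8891) = (5.6334, 8.6815)
link 2: phi[2] = 70 + -25 + -10 = 35 deg
  cos(35 deg) = 0.8192, sin(35 deg) = 0.5736
  joint[3] = (5.6334, 8.6815) + 6.2 * (0.8192, 0.5736) = (5.6334 + 5.0787, 8.6815 + 3.5562) = (10.7121, 12.2377)
link 3: phi[3] = 70 + -25 + -10 + -25 = 10 deg
  cos(10 deg) = 0.9848, sin(10 deg) = 0.1736
  joint[4] = (10.7121, 12.2377) + 5.8 * (0.9848, 0.1736) = (10.7121 + 5.7119, 12.2377 + 1.0072) = (16.4240, 13.2449)
End effector: (16.4240, 13.2449)

Answer: 16.4240 13.2449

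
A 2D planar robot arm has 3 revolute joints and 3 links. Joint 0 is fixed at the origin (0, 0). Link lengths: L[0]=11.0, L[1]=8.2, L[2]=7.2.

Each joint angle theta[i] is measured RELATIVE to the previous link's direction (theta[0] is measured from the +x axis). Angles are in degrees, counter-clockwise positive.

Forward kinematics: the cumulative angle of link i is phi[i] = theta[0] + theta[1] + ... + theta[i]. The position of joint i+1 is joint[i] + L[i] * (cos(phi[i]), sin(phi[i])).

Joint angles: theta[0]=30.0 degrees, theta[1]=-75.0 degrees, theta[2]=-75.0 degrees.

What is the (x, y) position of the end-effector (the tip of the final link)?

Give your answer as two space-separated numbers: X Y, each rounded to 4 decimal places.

Answer: 11.7246 -6.5337

Derivation:
joint[0] = (0.0000, 0.0000)  (base)
link 0: phi[0] = 30 = 30 deg
  cos(30 deg) = 0.8660, sin(30 deg) = 0.5000
  joint[1] = (0.0000, 0.0000) + 11 * (0.8660, 0.5000) = (0.0000 + 9.5263, 0.0000 + 5.5000) = (9.5263, 5.5000)
link 1: phi[1] = 30 + -75 = -45 deg
  cos(-45 deg) = 0.7071, sin(-45 deg) = -0.7071
  joint[2] = (9.5263, 5.5000) + 8.2 * (0.7071, -0.7071) = (9.5263 + 5.7983, 5.5000 + -5.7983) = (15.3246, -0.2983)
link 2: phi[2] = 30 + -75 + -75 = -120 deg
  cos(-120 deg) = -0.5000, sin(-120 deg) = -0.8660
  joint[3] = (15.3246, -0.2983) + 7.2 * (-0.5000, -0.8660) = (15.3246 + -3.6000, -0.2983 + -6.2354) = (11.7246, -6.5337)
End effector: (11.7246, -6.5337)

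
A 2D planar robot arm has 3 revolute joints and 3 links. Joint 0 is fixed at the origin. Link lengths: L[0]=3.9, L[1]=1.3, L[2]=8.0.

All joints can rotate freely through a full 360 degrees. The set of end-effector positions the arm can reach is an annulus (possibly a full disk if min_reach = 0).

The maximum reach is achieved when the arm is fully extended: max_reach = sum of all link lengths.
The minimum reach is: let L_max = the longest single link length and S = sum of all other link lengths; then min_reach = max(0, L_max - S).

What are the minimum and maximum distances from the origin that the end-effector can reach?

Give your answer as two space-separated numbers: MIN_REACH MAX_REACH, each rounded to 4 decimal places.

Answer: 2.8000 13.2000

Derivation:
Link lengths: [3.9, 1.3, 8.0]
max_reach = 3.9 + 1.3 + 8 = 13.2
L_max = max([3.9, 1.3, 8.0]) = 8
S (sum of others) = 13.2 - 8 = 5.2
min_reach = max(0, 8 - 5.2) = max(0, 2.8) = 2.8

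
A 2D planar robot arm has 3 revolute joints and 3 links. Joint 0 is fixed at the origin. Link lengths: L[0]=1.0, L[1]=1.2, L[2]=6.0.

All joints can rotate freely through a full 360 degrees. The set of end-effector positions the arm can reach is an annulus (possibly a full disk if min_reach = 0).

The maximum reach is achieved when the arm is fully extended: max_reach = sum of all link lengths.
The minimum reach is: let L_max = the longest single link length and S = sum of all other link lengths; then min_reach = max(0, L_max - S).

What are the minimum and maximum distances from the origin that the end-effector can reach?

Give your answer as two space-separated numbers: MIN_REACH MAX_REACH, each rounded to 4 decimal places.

Answer: 3.8000 8.2000

Derivation:
Link lengths: [1.0, 1.2, 6.0]
max_reach = 1 + 1.2 + 6 = 8.2
L_max = max([1.0, 1.2, 6.0]) = 6
S (sum of others) = 8.2 - 6 = 2.2
min_reach = max(0, 6 - 2.2) = max(0, 3.8) = 3.8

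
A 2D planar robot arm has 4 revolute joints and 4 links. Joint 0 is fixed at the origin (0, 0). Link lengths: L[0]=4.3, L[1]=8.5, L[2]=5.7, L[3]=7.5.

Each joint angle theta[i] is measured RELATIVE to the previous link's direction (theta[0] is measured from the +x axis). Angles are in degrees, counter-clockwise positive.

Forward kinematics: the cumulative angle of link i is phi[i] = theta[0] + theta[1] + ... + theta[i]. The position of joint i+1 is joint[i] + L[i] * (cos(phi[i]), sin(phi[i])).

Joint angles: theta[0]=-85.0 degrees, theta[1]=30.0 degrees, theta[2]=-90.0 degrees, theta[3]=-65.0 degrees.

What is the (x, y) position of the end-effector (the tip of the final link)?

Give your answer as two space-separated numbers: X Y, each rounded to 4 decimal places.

Answer: -5.9142 -10.7658

Derivation:
joint[0] = (0.0000, 0.0000)  (base)
link 0: phi[0] = -85 = -85 deg
  cos(-85 deg) = 0.0872, sin(-85 deg) = -0.9962
  joint[1] = (0.0000, 0.0000) + 4.3 * (0.0872, -0.9962) = (0.0000 + 0.3748, 0.0000 + -4.2836) = (0.3748, -4.2836)
link 1: phi[1] = -85 + 30 = -55 deg
  cos(-55 deg) = 0.5736, sin(-55 deg) = -0.8192
  joint[2] = (0.3748, -4.2836) + 8.5 * (0.5736, -0.8192) = (0.3748 + 4.8754, -4.2836 + -6.9628) = (5.2502, -11.2464)
link 2: phi[2] = -85 + 30 + -90 = -145 deg
  cos(-145 deg) = -0.8192, sin(-145 deg) = -0.5736
  joint[3] = (5.2502, -11.2464) + 5.7 * (-0.8192, -0.5736) = (5.2502 + -4.6692, -11.2464 + -3.2694) = (0.5810, -14.5158)
link 3: phi[3] = -85 + 30 + -90 + -65 = -210 deg
  cos(-210 deg) = -0.8660, sin(-210 deg) = 0.5000
  joint[4] = (0.5810, -14.5158) + 7.5 * (-0.8660, 0.5000) = (0.5810 + -6.4952, -14.5158 + 3.7500) = (-5.9142, -10.7658)
End effector: (-5.9142, -10.7658)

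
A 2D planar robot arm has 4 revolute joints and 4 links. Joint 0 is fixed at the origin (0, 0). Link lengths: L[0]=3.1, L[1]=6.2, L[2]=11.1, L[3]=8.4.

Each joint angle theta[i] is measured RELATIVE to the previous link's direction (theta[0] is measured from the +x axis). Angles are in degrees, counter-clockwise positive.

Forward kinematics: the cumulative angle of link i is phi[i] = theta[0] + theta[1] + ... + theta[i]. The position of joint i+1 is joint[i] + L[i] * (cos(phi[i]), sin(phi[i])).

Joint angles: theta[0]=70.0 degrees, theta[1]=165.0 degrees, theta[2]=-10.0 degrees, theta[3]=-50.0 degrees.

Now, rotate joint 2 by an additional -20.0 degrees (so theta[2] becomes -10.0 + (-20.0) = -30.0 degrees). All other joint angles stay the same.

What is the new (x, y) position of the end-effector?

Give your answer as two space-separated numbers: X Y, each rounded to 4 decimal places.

Answer: -20.1689 -3.3068

Derivation:
joint[0] = (0.0000, 0.0000)  (base)
link 0: phi[0] = 70 = 70 deg
  cos(70 deg) = 0.3420, sin(70 deg) = 0.9397
  joint[1] = (0.0000, 0.0000) + 3.1 * (0.3420, 0.9397) = (0.0000 + 1.0603, 0.0000 + 2.9130) = (1.0603, 2.9130)
link 1: phi[1] = 70 + 165 = 235 deg
  cos(235 deg) = -0.5736, sin(235 deg) = -0.8192
  joint[2] = (1.0603, 2.9130) + 6.2 * (-0.5736, -0.8192) = (1.0603 + -3.5562, 2.9130 + -5.0787) = (-2.4959, -2.1657)
link 2: phi[2] = 70 + 165 + -30 = 205 deg
  cos(205 deg) = -0.9063, sin(205 deg) = -0.4226
  joint[3] = (-2.4959, -2.1657) + 11.1 * (-0.9063, -0.4226) = (-2.4959 + -10.0600, -2.1657 + -4.6911) = (-12.5559, -6.8568)
link 3: phi[3] = 70 + 165 + -30 + -50 = 155 deg
  cos(155 deg) = -0.9063, sin(155 deg) = 0.4226
  joint[4] = (-12.5559, -6.8568) + 8.4 * (-0.9063, 0.4226) = (-12.5559 + -7.6130, -6.8568 + 3.5500) = (-20.1689, -3.3068)
End effector: (-20.1689, -3.3068)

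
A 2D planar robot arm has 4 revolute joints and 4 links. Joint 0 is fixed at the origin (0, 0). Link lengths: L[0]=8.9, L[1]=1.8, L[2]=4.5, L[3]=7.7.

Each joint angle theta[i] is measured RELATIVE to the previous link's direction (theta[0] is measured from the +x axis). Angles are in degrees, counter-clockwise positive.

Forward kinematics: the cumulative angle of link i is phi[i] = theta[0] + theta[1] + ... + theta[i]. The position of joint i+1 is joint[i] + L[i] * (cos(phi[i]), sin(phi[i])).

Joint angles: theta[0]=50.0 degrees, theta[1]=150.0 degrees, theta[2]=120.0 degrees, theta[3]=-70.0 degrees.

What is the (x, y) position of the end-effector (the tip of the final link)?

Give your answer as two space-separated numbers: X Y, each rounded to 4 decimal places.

joint[0] = (0.0000, 0.0000)  (base)
link 0: phi[0] = 50 = 50 deg
  cos(50 deg) = 0.6428, sin(50 deg) = 0.7660
  joint[1] = (0.0000, 0.0000) + 8.9 * (0.6428, 0.7660) = (0.0000 + 5.7208, 0.0000 + 6.8178) = (5.7208, 6.8178)
link 1: phi[1] = 50 + 150 = 200 deg
  cos(200 deg) = -0.9397, sin(200 deg) = -0.3420
  joint[2] = (5.7208, 6.8178) + 1.8 * (-0.9397, -0.3420) = (5.7208 + -1.6914, 6.8178 + -0.6156) = (4.0294, 6.2022)
link 2: phi[2] = 50 + 150 + 120 = 320 deg
  cos(320 deg) = 0.7660, sin(320 deg) = -0.6428
  joint[3] = (4.0294, 6.2022) + 4.5 * (0.7660, -0.6428) = (4.0294 + 3.4472, 6.2022 + -2.8925) = (7.4766, 3.3096)
link 3: phi[3] = 50 + 150 + 120 + -70 = 250 deg
  cos(250 deg) = -0.3420, sin(250 deg) = -0.9397
  joint[4] = (7.4766, 3.3096) + 7.7 * (-0.3420, -0.9397) = (7.4766 + -2.6336, 3.3096 + -7.2356) = (4.8430, -3.9260)
End effector: (4.8430, -3.9260)

Answer: 4.8430 -3.9260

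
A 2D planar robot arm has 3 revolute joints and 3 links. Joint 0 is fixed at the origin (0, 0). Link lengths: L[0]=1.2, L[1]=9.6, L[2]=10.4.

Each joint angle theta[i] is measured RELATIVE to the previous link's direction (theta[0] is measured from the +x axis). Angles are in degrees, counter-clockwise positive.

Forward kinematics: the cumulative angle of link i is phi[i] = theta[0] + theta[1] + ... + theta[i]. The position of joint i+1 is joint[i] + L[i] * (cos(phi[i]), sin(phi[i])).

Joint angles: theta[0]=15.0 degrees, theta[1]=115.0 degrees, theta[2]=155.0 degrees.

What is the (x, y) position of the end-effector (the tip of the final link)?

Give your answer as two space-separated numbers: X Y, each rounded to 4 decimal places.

Answer: -2.3199 -2.3810

Derivation:
joint[0] = (0.0000, 0.0000)  (base)
link 0: phi[0] = 15 = 15 deg
  cos(15 deg) = 0.9659, sin(15 deg) = 0.2588
  joint[1] = (0.0000, 0.0000) + 1.2 * (0.9659, 0.2588) = (0.0000 + 1.1591, 0.0000 + 0.3106) = (1.1591, 0.3106)
link 1: phi[1] = 15 + 115 = 130 deg
  cos(130 deg) = -0.6428, sin(130 deg) = 0.7660
  joint[2] = (1.1591, 0.3106) + 9.6 * (-0.6428, 0.7660) = (1.1591 + -6.1708, 0.3106 + 7.3540) = (-5.0117, 7.6646)
link 2: phi[2] = 15 + 115 + 155 = 285 deg
  cos(285 deg) = 0.2588, sin(285 deg) = -0.9659
  joint[3] = (-5.0117, 7.6646) + 10.4 * (0.2588, -0.9659) = (-5.0117 + 2.6917, 7.6646 + -10.0456) = (-2.3199, -2.3810)
End effector: (-2.3199, -2.3810)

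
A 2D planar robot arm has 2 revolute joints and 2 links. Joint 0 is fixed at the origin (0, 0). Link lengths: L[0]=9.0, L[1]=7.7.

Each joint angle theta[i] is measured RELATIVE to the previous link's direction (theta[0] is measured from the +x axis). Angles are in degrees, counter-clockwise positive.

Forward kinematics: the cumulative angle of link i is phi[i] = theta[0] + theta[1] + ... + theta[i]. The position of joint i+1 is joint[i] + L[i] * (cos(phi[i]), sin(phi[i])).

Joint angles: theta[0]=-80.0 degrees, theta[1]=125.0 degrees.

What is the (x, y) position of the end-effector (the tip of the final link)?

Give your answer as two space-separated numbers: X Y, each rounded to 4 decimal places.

joint[0] = (0.0000, 0.0000)  (base)
link 0: phi[0] = -80 = -80 deg
  cos(-80 deg) = 0.1736, sin(-80 deg) = -0.9848
  joint[1] = (0.0000, 0.0000) + 9 * (0.1736, -0.9848) = (0.0000 + 1.5628, 0.0000 + -8.8633) = (1.5628, -8.8633)
link 1: phi[1] = -80 + 125 = 45 deg
  cos(45 deg) = 0.7071, sin(45 deg) = 0.7071
  joint[2] = (1.5628, -8.8633) + 7.7 * (0.7071, 0.7071) = (1.5628 + 5.4447, -8.8633 + 5.4447) = (7.0076, -3.4185)
End effector: (7.0076, -3.4185)

Answer: 7.0076 -3.4185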